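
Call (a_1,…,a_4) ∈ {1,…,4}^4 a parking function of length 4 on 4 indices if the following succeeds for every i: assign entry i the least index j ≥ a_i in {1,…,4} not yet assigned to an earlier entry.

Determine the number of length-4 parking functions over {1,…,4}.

125

Count = (4−4+1)·(4+1)^(4−1) = 1×125 = 125 [KW]
E.g. (3,2,1,3) → sorted (1,2,3,3): b_i ≤ i ∀i, a PF.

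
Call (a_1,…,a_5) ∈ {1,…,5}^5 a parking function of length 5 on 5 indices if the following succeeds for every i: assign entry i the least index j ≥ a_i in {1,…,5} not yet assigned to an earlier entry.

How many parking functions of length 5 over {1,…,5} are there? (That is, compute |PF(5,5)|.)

1296

#PF = (6−5)·6^(5−1) = 1×1296 = 1296 (Konheim–Weiss)
Example (1,2,1,3,4) → sorted (1,1,2,3,4): b_i ≤ i ∀i, a PF.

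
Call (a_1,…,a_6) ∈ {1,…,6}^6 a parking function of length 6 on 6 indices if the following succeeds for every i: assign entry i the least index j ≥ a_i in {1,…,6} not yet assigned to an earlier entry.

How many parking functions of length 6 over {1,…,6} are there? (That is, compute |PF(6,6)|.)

16807

|PF(6,6)| = (6+1−6)·(6+1)^{6−1} = 1 · 16807 = 16807 [KW]
One tuple (6,2,2,1,3,1) → sorted (1,1,2,2,3,6): b_i ≤ i ∀i, a PF.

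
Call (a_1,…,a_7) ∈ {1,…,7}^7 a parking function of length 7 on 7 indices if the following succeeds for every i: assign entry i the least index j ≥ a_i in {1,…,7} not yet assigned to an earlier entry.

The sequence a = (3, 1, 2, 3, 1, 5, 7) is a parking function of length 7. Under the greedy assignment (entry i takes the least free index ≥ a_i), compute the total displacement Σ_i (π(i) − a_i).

6

Σπ = 28 ({1..7} each once); Σa = 3+1+2+3+1+5+7 = 22; disp = 28−22 = 6.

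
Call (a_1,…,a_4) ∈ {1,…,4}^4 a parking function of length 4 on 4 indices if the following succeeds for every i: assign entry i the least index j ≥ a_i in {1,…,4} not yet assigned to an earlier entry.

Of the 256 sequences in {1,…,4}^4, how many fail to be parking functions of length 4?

|PF(4,4)| = 1·5^3 = 1×125 = 125
E.g. (3,4,3,4) → sorted (3,3,4,4): b_1=3>1, not a PF.
4^4 − 125 = 256 − 125 = 131

131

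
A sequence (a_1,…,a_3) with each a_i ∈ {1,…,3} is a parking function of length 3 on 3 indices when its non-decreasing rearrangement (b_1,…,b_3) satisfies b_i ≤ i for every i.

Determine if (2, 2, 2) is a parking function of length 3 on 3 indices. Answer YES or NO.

NO

Order a: b = (2, 2, 2).
  b_1=2 > 1
  fails at i=1 ⇒ NO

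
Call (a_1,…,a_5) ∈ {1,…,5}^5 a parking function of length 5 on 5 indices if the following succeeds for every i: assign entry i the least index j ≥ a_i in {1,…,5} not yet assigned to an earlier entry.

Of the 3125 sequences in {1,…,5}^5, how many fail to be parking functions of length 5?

|PF| = (6−5)·6^(5−1) = 1·1296 = 1296 [KW]
One tuple (2,5,4,4,5) → sorted (2,4,4,5,5): b_1=2>1, not a PF.
5^5 − 1296 = 3125 − 1296 = 1829

1829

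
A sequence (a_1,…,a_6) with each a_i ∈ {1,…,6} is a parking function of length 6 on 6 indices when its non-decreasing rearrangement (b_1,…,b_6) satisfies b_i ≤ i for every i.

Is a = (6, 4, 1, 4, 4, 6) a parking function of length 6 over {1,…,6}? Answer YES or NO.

NO

Order a: b = (1, 4, 4, 4, 6, 6).
  b_1=1 ≤ 1
  b_2=4 > 2
  fails at i=2 ⇒ NO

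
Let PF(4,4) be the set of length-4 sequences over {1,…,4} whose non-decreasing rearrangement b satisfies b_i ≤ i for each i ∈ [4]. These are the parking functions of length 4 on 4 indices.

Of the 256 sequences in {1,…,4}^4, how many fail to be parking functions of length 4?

|PF(4,4)| = (5−4)·5^(4−1) = 1 · 125 = 125 (Konheim–Weiss)
Check (4,2,3,4) → sorted (2,3,4,4): b_1=2>1, not a PF.
So 256 − 125 = 131 fail.

131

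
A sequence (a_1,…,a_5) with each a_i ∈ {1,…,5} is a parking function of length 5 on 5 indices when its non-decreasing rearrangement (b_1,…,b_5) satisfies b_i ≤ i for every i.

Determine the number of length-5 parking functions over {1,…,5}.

1296

Count = 1·6^4 = 1·1296 = 1296
Example (3,2,1,1,5) → sorted (1,1,2,3,5): b_i ≤ i ∀i, a PF.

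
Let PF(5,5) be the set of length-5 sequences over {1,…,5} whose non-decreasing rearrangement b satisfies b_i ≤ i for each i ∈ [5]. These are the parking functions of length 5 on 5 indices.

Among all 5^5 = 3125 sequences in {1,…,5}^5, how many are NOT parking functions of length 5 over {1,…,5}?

Count = (5+1−5)·(5+1)^{5−1} = 1·1296 = 1296
One tuple (5,5,3,2,4) → sorted (2,3,4,5,5): b_1=2>1, not a PF.
Total 3125; non-PF = 3125−1296 = 1829

1829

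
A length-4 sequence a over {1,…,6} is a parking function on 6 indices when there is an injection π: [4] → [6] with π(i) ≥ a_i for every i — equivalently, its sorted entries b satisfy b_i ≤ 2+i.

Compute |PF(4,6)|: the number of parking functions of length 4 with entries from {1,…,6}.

#PF = (6−4+1)·(6+1)^(4−1) = 3 · 343 = 1029 (Konheim–Weiss)
Check (3,5,5,3) → sorted (3,3,5,5): b_i ≤ 2+i ∀i, a PF.

1029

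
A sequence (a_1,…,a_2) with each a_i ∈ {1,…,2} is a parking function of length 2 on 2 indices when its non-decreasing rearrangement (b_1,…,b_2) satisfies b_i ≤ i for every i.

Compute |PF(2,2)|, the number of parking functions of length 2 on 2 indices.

|PF| = (3−2)·3^(2−1) = 1·3 = 3 [KW]
E.g. (2,1) → sorted (1,2): b_i ≤ i ∀i, a PF.

3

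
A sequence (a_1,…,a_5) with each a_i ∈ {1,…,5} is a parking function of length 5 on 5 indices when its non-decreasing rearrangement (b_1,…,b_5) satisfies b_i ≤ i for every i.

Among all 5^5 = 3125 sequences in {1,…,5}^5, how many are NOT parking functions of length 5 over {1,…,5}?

|PF| = (6−5)·6^(5−1) = 1×1296 = 1296 (Konheim–Weiss)
E.g. (4,4,2,5,3) → sorted (2,3,4,4,5): b_1=2>1, not a PF.
So 3125 − 1296 = 1829 fail.

1829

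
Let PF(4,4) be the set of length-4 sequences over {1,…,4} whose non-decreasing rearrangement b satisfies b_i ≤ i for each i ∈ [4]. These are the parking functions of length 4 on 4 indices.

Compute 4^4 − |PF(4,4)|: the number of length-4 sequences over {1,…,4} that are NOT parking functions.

131

Count = (4+1−4)·(4+1)^{4−1} = 1×125 = 125 [KW]
Example (4,2,3,4) → sorted (2,3,4,4): b_1=2>1, not a PF.
Total 256; non-PF = 256−125 = 131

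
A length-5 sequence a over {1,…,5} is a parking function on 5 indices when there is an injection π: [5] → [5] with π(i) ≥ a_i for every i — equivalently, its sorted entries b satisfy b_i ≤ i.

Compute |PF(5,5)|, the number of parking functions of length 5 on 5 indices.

1296

#PF = (5+1−5)·(5+1)^{5−1} = 1 · 1296 = 1296 (Konheim–Weiss)
Check (5,2,3,1,3) → sorted (1,2,3,3,5): b_i ≤ i ∀i, a PF.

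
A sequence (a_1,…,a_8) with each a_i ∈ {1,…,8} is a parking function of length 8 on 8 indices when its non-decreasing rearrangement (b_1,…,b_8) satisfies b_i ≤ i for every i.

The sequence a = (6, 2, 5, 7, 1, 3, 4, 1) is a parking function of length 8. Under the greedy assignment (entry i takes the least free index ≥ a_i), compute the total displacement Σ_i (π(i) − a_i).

7

Σπ = 8·9/2 = 36 (π permutes [8]); Σa = 6+2+5+7+1+3+4+1 = 29; disp = 36−29 = 7.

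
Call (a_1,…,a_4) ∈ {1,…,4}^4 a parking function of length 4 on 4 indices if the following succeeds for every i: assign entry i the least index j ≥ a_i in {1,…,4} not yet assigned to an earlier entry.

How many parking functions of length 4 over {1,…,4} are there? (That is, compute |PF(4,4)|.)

125

|PF(4,4)| = (5−4)·5^(4−1) = 1×125 = 125 (Konheim–Weiss)
One tuple (1,1,1,2) → sorted (1,1,1,2): b_i ≤ i ∀i, a PF.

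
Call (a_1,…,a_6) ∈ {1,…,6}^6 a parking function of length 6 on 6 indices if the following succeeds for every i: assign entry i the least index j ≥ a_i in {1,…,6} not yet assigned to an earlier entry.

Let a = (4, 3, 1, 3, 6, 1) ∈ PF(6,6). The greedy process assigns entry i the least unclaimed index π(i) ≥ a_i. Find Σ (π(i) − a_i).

3

Σπ = 6·7/2 = 21 (π permutes [6]); Σa = 4+3+1+3+6+1 = 18; disp = 21−18 = 3.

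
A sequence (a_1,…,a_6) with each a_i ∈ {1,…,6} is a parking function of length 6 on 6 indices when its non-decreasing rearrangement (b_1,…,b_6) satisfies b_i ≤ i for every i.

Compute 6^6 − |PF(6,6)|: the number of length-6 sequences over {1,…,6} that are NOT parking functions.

Count = (7−6)·7^(6−1) = 1 · 16807 = 16807 (Pollak)
E.g. (3,5,6,5,3,5) → sorted (3,3,5,5,5,6): b_1=3>1, not a PF.
Total 46656; non-PF = 46656−16807 = 29849

29849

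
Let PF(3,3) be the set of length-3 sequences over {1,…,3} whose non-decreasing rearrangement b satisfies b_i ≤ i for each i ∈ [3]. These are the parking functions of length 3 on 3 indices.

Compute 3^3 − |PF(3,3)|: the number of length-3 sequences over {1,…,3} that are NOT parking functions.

11

#PF = (3−3+1)·(3+1)^(3−1) = 1·16 = 16 (Pollak)
Example (3,2,3) → sorted (2,3,3): b_1=2>1, not a PF.
So 27 − 16 = 11 fail.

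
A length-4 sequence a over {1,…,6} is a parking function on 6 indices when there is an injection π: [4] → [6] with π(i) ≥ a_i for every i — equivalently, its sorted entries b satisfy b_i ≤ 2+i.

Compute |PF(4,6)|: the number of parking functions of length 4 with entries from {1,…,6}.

|PF(4,6)| = (6−4+1)·(6+1)^(4−1) = 3 · 343 = 1029 [KW]
Check (4,1,5,3) → sorted (1,3,4,5): b_i ≤ 2+i ∀i, a PF.

1029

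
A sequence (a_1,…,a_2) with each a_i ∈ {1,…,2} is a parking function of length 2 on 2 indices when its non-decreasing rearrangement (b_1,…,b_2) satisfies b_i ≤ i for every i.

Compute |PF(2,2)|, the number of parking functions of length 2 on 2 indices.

Count = (2+1−2)·(2+1)^{2−1} = 1 · 3 = 3 [KW]
Check (1,2) → sorted (1,2): b_i ≤ i ∀i, a PF.

3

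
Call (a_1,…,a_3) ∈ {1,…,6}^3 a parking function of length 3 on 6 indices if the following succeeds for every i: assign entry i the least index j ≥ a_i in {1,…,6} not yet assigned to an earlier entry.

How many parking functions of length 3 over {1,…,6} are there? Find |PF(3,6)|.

|PF(3,6)| = (6−3+1)·(6+1)^(3−1) = 4 · 49 = 196 (Konheim–Weiss)
E.g. (5,4,5) → sorted (4,5,5): b_i ≤ 3+i ∀i, a PF.

196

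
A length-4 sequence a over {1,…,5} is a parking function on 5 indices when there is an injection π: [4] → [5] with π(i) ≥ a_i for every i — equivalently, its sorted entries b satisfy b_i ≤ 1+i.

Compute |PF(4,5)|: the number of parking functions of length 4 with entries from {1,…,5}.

432

#PF = (5+1−4)·(5+1)^{4−1} = 2 · 216 = 432 (Konheim–Weiss)
Example (1,1,1,5) → sorted (1,1,1,5): b_i ≤ 1+i ∀i, a PF.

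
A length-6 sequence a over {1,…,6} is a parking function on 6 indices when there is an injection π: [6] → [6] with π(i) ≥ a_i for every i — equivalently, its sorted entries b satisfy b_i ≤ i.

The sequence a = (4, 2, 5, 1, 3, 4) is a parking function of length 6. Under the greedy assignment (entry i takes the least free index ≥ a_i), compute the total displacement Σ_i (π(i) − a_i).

2

Σπ = 21 ({1..6} each once); Σa = 4+2+5+1+3+4 = 19; disp = 21−19 = 2.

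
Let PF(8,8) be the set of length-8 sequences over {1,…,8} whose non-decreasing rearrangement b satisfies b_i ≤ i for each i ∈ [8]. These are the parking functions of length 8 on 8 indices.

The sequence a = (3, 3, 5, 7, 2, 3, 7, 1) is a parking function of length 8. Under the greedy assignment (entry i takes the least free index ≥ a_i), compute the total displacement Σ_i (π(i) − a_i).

5

Σπ(i) = 1+…+8 = 36; Σa = 3+3+5+7+2+3+7+1 = 31; disp = 36−31 = 5.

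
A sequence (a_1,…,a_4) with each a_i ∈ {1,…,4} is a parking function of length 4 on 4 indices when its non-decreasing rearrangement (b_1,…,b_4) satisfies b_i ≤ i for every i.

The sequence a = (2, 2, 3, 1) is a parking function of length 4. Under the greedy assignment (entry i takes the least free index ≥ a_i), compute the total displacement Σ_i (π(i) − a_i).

2

Σπ = 4·5/2 = 10 (π permutes [4]); Σa = 2+2+3+1 = 8; disp = 10−8 = 2.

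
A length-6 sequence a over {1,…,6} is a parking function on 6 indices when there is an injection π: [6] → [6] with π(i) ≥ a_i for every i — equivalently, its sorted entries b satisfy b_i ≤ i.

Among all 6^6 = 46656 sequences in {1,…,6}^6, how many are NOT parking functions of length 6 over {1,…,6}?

29849

|PF| = 1·7^5 = 1×16807 = 16807 (Pollak)
One tuple (4,6,6,4,2,6) → sorted (2,4,4,6,6,6): b_1=2>1, not a PF.
Total 46656; non-PF = 46656−16807 = 29849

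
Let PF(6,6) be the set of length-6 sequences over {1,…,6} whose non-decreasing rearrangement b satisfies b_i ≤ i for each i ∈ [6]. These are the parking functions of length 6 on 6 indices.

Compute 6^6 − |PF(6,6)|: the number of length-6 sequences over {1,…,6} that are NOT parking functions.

|PF(6,6)| = 1·7^5 = 1 · 16807 = 16807 (Konheim–Weiss)
One tuple (6,4,4,3,3,5) → sorted (3,3,4,4,5,6): b_1=3>1, not a PF.
So 46656 − 16807 = 29849 fail.

29849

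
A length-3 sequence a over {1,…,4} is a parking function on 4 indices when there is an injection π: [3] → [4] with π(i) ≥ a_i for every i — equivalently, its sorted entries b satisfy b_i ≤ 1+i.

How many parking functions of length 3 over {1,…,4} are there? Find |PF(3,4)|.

50

Count = (5−3)·5^(3−1) = 2 · 25 = 50
One tuple (2,2,3) → sorted (2,2,3): b_i ≤ 1+i ∀i, a PF.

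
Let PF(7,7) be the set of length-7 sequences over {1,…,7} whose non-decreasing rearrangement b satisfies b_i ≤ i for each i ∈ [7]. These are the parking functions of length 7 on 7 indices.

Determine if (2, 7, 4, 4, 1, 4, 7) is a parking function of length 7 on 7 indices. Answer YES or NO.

Sorted: b = (1, 2, 4, 4, 4, 7, 7).
  b_1=1 ≤ 1
  b_2=2 ≤ 2
  b_3=4 > 3
  fails at i=3 ⇒ NO

NO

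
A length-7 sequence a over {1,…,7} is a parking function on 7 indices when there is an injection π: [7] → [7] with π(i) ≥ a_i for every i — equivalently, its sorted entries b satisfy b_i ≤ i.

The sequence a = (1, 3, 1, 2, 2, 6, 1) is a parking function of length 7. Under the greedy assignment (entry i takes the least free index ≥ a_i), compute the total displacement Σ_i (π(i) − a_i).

12

Σπ(i) = 1+…+7 = 28; Σa = 1+3+1+2+2+6+1 = 16; disp = 28−16 = 12.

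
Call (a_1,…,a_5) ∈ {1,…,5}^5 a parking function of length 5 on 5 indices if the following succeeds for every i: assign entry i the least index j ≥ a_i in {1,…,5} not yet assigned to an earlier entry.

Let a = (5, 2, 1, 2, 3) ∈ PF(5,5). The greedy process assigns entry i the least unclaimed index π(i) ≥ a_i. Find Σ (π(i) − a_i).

Σπ = 5·6/2 = 15 (π permutes [5]); Σa = 5+2+1+2+3 = 13; disp = 15−13 = 2.

2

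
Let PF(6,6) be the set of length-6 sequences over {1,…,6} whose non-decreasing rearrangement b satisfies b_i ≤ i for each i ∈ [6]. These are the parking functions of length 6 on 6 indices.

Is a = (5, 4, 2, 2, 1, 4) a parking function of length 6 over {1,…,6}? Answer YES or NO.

YES

Order a: b = (1, 2, 2, 4, 4, 5).
  b_1=1 ≤ 1
  b_2=2 ≤ 2
  b_3=2 ≤ 3
  b_4=4 ≤ 4
  b_5=4 ≤ 5
  b_6=5 ≤ 6
All bounds hold ⇒ YES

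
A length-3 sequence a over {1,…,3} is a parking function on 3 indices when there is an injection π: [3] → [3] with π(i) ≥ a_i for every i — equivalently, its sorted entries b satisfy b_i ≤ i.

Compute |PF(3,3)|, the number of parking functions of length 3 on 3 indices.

Count = (4−3)·4^(3−1) = 1 · 16 = 16 [KW]
E.g. (1,2,3) → sorted (1,2,3): b_i ≤ i ∀i, a PF.

16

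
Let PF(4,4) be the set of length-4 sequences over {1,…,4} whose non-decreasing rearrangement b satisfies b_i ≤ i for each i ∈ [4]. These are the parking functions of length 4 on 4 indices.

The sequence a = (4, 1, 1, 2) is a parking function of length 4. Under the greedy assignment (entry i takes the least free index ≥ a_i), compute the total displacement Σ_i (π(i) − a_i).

Σπ = 10 ({1..4} each once); Σa = 4+1+1+2 = 8; disp = 10−8 = 2.

2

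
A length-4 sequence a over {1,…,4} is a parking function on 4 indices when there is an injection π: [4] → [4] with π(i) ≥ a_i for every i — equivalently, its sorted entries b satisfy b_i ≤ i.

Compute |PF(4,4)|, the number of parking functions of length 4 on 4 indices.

125

|PF(4,4)| = 1·5^3 = 1 · 125 = 125 (Konheim–Weiss)
One tuple (1,2,4,3) → sorted (1,2,3,4): b_i ≤ i ∀i, a PF.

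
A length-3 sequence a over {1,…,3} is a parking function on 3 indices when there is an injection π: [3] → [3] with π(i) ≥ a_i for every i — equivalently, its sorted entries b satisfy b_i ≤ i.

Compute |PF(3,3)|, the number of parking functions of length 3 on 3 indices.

16

Count = (3−3+1)·(3+1)^(3−1) = 1 · 16 = 16
Example (1,2,2) → sorted (1,2,2): b_i ≤ i ∀i, a PF.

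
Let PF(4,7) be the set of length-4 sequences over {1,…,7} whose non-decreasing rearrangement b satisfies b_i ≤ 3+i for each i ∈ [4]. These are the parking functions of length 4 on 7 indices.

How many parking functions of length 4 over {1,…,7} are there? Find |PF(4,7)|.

|PF(4,7)| = (7−4+1)·(7+1)^(4−1) = 4 · 512 = 2048 (Pollak)
Example (4,6,5,7) → sorted (4,5,6,7): b_i ≤ 3+i ∀i, a PF.

2048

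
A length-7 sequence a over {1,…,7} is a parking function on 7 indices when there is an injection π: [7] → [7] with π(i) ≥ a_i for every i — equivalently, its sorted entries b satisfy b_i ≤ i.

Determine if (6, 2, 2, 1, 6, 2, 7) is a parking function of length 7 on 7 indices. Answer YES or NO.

Sorted: b = (1, 2, 2, 2, 6, 6, 7).
  b_1=1 ≤ 1
  b_2=2 ≤ 2
  b_3=2 ≤ 3
  b_4=2 ≤ 4
  b_5=6 > 5
  fails at i=5 ⇒ NO

NO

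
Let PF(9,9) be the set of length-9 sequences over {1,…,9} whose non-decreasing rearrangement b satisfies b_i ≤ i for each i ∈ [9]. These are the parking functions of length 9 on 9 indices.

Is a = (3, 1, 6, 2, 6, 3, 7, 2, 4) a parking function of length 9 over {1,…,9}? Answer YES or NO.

YES

Order a: b = (1, 2, 2, 3, 3, 4, 6, 6, 7).
  b_1=1 ≤ 1
  b_2=2 ≤ 2
  b_3=2 ≤ 3
  b_4=3 ≤ 4
  b_5=3 ≤ 5
  b_6=4 ≤ 6
  b_7=6 ≤ 7
  b_8=6 ≤ 8
  b_9=7 ≤ 9
All bounds hold ⇒ YES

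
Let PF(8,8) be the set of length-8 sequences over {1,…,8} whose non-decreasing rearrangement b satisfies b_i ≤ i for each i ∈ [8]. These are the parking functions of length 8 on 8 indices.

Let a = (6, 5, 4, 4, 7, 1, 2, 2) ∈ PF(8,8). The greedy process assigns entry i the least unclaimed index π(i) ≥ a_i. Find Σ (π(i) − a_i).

5

Σπ(i) = 1+…+8 = 36; Σa = 6+5+4+4+7+1+2+2 = 31; disp = 36−31 = 5.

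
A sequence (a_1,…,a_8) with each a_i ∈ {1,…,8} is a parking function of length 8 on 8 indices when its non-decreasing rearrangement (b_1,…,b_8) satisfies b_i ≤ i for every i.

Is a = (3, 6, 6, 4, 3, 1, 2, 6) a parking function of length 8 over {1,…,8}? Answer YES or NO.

Rearranged: b = (1, 2, 3, 3, 4, 6, 6, 6).
  b_1=1 ≤ 1
  b_2=2 ≤ 2
  b_3=3 ≤ 3
  b_4=3 ≤ 4
  b_5=4 ≤ 5
  b_6=6 ≤ 6
  b_7=6 ≤ 7
  b_8=6 ≤ 8
All bounds hold ⇒ YES

YES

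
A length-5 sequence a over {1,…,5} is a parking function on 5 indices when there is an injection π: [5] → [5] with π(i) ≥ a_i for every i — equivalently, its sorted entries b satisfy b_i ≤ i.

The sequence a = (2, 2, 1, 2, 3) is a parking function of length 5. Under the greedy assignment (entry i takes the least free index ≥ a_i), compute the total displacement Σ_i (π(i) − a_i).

Σπ = 5·6/2 = 15 (π permutes [5]); Σa = 2+2+1+2+3 = 10; disp = 15−10 = 5.

5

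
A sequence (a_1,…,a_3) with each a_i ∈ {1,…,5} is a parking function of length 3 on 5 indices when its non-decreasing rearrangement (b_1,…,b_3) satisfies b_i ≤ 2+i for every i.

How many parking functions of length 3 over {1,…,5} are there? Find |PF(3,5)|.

|PF| = (5−3+1)·(5+1)^(3−1) = 3×36 = 108 [KW]
E.g. (2,3,2) → sorted (2,2,3): b_i ≤ 2+i ∀i, a PF.

108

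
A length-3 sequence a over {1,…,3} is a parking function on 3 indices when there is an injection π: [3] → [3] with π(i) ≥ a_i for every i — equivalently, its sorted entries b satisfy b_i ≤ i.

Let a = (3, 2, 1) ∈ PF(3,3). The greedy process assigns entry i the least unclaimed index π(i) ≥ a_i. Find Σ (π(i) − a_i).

Σπ = 3·4/2 = 6 (π permutes [3]); Σa = 3+2+1 = 6; disp = 6−6 = 0.

0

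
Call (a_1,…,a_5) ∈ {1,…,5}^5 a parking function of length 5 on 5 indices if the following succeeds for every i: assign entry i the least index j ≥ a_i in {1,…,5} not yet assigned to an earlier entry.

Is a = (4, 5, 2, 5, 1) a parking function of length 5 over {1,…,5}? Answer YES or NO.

NO

Order a: b = (1, 2, 4, 5, 5).
  b_1=1 ≤ 1
  b_2=2 ≤ 2
  b_3=4 > 3
  fails at i=3 ⇒ NO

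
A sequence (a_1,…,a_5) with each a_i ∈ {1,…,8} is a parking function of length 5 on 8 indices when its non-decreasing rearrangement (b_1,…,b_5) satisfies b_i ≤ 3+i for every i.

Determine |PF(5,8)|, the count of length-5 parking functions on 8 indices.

26244

|PF| = (8+1−5)·(8+1)^{5−1} = 4·6561 = 26244 (Pollak)
Check (7,6,3,8,2) → sorted (2,3,6,7,8): b_i ≤ 3+i ∀i, a PF.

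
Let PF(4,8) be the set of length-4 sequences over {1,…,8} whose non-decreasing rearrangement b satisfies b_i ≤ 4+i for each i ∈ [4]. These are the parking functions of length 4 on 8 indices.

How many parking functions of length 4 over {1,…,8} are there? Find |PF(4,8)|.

3645

|PF| = (8−4+1)·(8+1)^(4−1) = 5 · 729 = 3645
One tuple (5,2,4,4) → sorted (2,4,4,5): b_i ≤ 4+i ∀i, a PF.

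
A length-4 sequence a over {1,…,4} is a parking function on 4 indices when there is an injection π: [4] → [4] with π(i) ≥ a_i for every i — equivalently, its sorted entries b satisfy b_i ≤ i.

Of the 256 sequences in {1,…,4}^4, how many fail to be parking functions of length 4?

131

Count = 1·5^3 = 1 · 125 = 125
Check (4,4,2,4) → sorted (2,4,4,4): b_1=2>1, not a PF.
So 256 − 125 = 131 fail.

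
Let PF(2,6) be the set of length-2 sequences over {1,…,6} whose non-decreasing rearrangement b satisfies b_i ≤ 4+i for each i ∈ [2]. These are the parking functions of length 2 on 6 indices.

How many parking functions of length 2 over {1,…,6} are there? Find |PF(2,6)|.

Count = (6+1−2)·(6+1)^{2−1} = 5·7 = 35 (Konheim–Weiss)
E.g. (1,4) → sorted (1,4): b_i ≤ 4+i ∀i, a PF.

35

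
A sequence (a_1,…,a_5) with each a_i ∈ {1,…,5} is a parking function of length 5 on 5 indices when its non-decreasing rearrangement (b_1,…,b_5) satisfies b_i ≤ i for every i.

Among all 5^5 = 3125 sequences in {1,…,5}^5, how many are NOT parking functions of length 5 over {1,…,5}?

1829

Count = (6−5)·6^(5−1) = 1·1296 = 1296 (Pollak)
Check (3,3,5,2,2) → sorted (2,2,3,3,5): b_1=2>1, not a PF.
So 3125 − 1296 = 1829 fail.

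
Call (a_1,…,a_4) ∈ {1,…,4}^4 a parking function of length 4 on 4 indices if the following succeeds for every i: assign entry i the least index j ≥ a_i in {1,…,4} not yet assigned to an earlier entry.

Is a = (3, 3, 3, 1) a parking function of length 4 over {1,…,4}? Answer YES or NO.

Sorted: b = (1, 3, 3, 3).
  b_1=1 ≤ 1
  b_2=3 > 2
  fails at i=2 ⇒ NO

NO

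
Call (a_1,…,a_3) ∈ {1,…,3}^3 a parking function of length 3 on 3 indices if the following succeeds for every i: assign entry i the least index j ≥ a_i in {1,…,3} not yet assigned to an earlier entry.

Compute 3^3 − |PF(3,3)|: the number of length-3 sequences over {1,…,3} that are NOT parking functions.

|PF| = (3−3+1)·(3+1)^(3−1) = 1 · 16 = 16 (Konheim–Weiss)
One tuple (2,3,3) → sorted (2,3,3): b_1=2>1, not a PF.
So 27 − 16 = 11 fail.

11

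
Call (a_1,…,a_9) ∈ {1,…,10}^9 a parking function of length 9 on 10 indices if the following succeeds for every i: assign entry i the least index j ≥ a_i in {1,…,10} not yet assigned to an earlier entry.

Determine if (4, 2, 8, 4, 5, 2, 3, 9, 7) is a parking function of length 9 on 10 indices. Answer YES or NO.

Order a: b = (2, 2, 3, 4, 4, 5, 7, 8, 9).
  b_1=2 ≤ 2
  b_2=2 ≤ 3
  b_3=3 ≤ 4
  b_4=4 ≤ 5
  b_5=4 ≤ 6
  b_6=5 ≤ 7
  b_7=7 ≤ 8
  b_8=8 ≤ 9
  b_9=9 ≤ 10
All bounds hold ⇒ YES

YES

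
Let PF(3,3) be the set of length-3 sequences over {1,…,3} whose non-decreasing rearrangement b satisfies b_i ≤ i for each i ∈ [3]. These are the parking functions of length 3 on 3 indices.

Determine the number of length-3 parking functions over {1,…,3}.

16

|PF| = (4−3)·4^(3−1) = 1×16 = 16 (Pollak)
One tuple (2,1,3) → sorted (1,2,3): b_i ≤ i ∀i, a PF.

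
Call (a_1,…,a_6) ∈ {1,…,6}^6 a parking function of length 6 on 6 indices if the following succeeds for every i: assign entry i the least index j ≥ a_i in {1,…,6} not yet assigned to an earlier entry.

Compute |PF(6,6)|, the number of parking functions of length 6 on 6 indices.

16807

|PF(6,6)| = (7−6)·7^(6−1) = 1 · 16807 = 16807 (Konheim–Weiss)
Check (1,3,5,4,4,2) → sorted (1,2,3,4,4,5): b_i ≤ i ∀i, a PF.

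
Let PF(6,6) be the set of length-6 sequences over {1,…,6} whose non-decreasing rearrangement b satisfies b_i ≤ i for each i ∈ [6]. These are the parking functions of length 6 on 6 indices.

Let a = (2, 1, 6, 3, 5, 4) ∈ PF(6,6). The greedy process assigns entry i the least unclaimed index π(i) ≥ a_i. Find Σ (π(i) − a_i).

Σπ(i) = 1+…+6 = 21; Σa = 2+1+6+3+5+4 = 21; disp = 21−21 = 0.

0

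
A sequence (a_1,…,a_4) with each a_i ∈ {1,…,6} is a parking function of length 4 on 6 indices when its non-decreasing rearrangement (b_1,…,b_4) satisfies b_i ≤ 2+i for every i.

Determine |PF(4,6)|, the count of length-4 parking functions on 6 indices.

1029

#PF = (6+1−4)·(6+1)^{4−1} = 3·343 = 1029 [KW]
E.g. (3,3,5,4) → sorted (3,3,4,5): b_i ≤ 2+i ∀i, a PF.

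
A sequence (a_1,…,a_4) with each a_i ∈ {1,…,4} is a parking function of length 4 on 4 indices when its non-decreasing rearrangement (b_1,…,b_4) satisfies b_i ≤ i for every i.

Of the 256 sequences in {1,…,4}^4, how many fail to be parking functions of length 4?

131

#PF = (4+1−4)·(4+1)^{4−1} = 1×125 = 125 (Konheim–Weiss)
E.g. (3,4,4,2) → sorted (2,3,4,4): b_1=2>1, not a PF.
4^4 − 125 = 256 − 125 = 131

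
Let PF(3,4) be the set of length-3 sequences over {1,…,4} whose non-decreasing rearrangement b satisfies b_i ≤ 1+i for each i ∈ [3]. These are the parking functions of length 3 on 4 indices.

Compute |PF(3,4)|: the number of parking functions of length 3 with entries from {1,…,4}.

50

#PF = (4+1−3)·(4+1)^{3−1} = 2×25 = 50 (Konheim–Weiss)
One tuple (1,4,2) → sorted (1,2,4): b_i ≤ 1+i ∀i, a PF.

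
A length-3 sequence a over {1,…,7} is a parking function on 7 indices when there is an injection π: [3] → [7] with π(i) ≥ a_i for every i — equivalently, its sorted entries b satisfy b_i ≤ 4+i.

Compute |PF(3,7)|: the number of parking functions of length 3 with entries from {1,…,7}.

|PF| = 5·8^2 = 5·64 = 320 (Konheim–Weiss)
Check (3,4,1) → sorted (1,3,4): b_i ≤ 4+i ∀i, a PF.

320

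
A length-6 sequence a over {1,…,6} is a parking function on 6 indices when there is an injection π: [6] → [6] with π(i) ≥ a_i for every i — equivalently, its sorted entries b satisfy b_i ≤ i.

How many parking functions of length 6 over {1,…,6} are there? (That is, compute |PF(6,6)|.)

16807

|PF| = 1·7^5 = 1·16807 = 16807 [KW]
E.g. (1,2,2,3,5,3) → sorted (1,2,2,3,3,5): b_i ≤ i ∀i, a PF.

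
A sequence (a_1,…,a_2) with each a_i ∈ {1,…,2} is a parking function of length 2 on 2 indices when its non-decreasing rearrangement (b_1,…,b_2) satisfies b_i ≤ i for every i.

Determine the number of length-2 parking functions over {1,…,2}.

|PF| = (3−2)·3^(2−1) = 1×3 = 3
Example (1,2) → sorted (1,2): b_i ≤ i ∀i, a PF.

3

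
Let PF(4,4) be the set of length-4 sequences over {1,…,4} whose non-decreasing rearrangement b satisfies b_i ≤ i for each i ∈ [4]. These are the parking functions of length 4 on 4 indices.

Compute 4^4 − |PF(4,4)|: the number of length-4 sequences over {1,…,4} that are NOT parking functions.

131

|PF(4,4)| = (5−4)·5^(4−1) = 1×125 = 125
E.g. (4,2,2,3) → sorted (2,2,3,4): b_1=2>1, not a PF.
4^4 − 125 = 256 − 125 = 131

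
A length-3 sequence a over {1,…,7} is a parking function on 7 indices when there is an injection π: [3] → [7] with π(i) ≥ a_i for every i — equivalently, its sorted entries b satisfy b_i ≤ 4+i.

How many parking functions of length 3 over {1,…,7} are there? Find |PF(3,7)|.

#PF = (7+1−3)·(7+1)^{3−1} = 5 · 64 = 320 (Konheim–Weiss)
Check (1,4,6) → sorted (1,4,6): b_i ≤ 4+i ∀i, a PF.

320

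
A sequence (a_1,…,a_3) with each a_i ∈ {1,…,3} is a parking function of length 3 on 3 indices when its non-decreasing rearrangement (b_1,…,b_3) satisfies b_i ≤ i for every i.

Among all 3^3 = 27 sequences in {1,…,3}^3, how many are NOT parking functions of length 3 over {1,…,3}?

11

Count = (4−3)·4^(3−1) = 1×16 = 16 (Pollak)
Example (2,3,2) → sorted (2,2,3): b_1=2>1, not a PF.
So 27 − 16 = 11 fail.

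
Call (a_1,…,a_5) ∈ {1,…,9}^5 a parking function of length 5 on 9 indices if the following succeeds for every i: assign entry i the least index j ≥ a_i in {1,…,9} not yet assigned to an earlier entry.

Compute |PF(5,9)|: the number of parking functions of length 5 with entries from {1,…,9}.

#PF = (10−5)·10^(5−1) = 5 · 10000 = 50000 [KW]
One tuple (9,7,7,1,6) → sorted (1,6,7,7,9): b_i ≤ 4+i ∀i, a PF.

50000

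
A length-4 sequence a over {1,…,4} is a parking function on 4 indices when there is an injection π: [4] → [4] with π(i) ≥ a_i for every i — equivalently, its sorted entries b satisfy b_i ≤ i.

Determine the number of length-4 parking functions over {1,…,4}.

#PF = (4−4+1)·(4+1)^(4−1) = 1·125 = 125
One tuple (2,2,1,4) → sorted (1,2,2,4): b_i ≤ i ∀i, a PF.

125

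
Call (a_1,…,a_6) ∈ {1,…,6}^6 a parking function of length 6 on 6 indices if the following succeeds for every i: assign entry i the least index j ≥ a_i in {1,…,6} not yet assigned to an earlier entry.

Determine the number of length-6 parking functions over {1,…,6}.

16807

|PF(6,6)| = (6−6+1)·(6+1)^(6−1) = 1 · 16807 = 16807 (Konheim–Weiss)
E.g. (3,1,3,6,1,5) → sorted (1,1,3,3,5,6): b_i ≤ i ∀i, a PF.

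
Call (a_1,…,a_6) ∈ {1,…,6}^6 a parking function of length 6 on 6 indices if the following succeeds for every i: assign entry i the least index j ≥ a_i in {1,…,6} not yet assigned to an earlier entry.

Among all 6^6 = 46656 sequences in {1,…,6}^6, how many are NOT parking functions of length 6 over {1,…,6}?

29849

|PF| = 1·7^5 = 1 · 16807 = 16807 (Pollak)
Example (5,5,3,6,4,5) → sorted (3,4,5,5,5,6): b_1=3>1, not a PF.
Total 46656; non-PF = 46656−16807 = 29849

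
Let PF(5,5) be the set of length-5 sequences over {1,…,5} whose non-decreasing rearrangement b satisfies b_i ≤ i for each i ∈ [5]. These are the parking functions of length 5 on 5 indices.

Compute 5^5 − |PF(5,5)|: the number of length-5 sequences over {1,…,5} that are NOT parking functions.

|PF| = (5+1−5)·(5+1)^{5−1} = 1 · 1296 = 1296 (Konheim–Weiss)
One tuple (5,5,5,3,2) → sorted (2,3,5,5,5): b_1=2>1, not a PF.
So 3125 − 1296 = 1829 fail.

1829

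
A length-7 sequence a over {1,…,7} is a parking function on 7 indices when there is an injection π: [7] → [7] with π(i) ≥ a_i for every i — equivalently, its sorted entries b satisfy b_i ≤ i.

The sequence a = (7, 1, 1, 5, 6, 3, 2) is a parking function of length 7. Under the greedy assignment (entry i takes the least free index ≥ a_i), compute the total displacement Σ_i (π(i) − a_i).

Σπ = 7·8/2 = 28 (π permutes [7]); Σa = 7+1+1+5+6+3+2 = 25; disp = 28−25 = 3.

3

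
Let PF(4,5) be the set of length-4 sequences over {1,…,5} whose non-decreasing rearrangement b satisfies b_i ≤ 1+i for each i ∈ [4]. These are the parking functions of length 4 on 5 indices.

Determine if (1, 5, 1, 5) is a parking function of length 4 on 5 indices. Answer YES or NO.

NO

Sorted: b = (1, 1, 5, 5).
  b_1=1 ≤ 2
  b_2=1 ≤ 3
  b_3=5 > 4
  fails at i=3 ⇒ NO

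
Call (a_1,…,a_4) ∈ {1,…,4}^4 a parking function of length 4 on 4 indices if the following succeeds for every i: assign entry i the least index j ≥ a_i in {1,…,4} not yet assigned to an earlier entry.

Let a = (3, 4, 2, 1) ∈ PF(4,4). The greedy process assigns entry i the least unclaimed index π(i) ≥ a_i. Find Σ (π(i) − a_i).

0

Σπ = 10 ({1..4} each once); Σa = 3+4+2+1 = 10; disp = 10−10 = 0.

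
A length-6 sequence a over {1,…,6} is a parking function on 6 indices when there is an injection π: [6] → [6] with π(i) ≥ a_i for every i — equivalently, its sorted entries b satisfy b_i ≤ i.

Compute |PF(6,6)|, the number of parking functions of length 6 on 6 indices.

16807

|PF(6,6)| = (6+1−6)·(6+1)^{6−1} = 1×16807 = 16807 [KW]
E.g. (5,2,3,2,3,1) → sorted (1,2,2,3,3,5): b_i ≤ i ∀i, a PF.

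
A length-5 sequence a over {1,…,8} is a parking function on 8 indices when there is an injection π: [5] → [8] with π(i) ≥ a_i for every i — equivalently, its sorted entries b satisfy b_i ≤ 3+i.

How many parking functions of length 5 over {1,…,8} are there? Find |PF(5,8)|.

26244

Count = (8−5+1)·(8+1)^(5−1) = 4 · 6561 = 26244 [KW]
E.g. (7,3,5,2,1) → sorted (1,2,3,5,7): b_i ≤ 3+i ∀i, a PF.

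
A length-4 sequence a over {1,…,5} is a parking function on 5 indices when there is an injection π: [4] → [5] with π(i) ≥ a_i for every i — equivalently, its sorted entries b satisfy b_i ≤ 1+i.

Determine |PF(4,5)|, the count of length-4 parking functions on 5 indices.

432

|PF| = (5+1−4)·(5+1)^{4−1} = 2×216 = 432 (Pollak)
E.g. (5,4,2,2) → sorted (2,2,4,5): b_i ≤ 1+i ∀i, a PF.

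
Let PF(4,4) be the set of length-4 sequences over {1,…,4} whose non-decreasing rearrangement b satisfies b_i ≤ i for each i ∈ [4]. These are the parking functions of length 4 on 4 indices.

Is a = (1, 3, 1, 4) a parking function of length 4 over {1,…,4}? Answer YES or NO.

Sorted: b = (1, 1, 3, 4).
  b_1=1 ≤ 1
  b_2=1 ≤ 2
  b_3=3 ≤ 3
  b_4=4 ≤ 4
All bounds hold ⇒ YES

YES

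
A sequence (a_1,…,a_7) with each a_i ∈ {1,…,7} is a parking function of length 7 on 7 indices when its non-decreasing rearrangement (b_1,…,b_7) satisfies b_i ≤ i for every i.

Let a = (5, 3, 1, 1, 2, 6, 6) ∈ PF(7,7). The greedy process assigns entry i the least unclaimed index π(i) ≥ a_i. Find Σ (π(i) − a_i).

Σπ = 7·8/2 = 28 (π permutes [7]); Σa = 5+3+1+1+2+6+6 = 24; disp = 28−24 = 4.

4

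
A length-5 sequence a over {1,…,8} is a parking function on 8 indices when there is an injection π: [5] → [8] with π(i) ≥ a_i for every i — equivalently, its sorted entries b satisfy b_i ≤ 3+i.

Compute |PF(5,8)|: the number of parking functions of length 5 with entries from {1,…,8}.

26244

|PF| = (8+1−5)·(8+1)^{5−1} = 4×6561 = 26244
Check (7,4,1,6,6) → sorted (1,4,6,6,7): b_i ≤ 3+i ∀i, a PF.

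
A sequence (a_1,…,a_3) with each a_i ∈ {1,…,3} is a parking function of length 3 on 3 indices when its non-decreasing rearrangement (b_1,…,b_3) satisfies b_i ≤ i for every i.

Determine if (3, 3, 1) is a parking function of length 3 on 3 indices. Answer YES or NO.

NO

Sorted: b = (1, 3, 3).
  b_1=1 ≤ 1
  b_2=3 > 2
  fails at i=2 ⇒ NO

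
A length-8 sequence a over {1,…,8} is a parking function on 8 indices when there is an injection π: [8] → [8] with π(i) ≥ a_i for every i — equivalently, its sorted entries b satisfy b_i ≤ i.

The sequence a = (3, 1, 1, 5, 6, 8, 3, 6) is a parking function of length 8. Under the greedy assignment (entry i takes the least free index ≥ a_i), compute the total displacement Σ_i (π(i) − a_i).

Σπ = 36 ({1..8} each once); Σa = 3+1+1+5+6+8+3+6 = 33; disp = 36−33 = 3.

3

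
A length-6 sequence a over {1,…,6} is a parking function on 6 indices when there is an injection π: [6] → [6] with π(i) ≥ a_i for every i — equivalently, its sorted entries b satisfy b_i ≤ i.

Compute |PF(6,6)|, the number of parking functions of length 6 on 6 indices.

Count = 1·7^5 = 1 · 16807 = 16807 (Konheim–Weiss)
Check (1,2,1,3,6,3) → sorted (1,1,2,3,3,6): b_i ≤ i ∀i, a PF.

16807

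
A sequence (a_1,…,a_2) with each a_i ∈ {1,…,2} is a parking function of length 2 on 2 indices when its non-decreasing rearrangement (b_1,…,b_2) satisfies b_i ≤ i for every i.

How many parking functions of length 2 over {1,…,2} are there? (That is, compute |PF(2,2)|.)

3

|PF| = (2−2+1)·(2+1)^(2−1) = 1 · 3 = 3 [KW]
Check (2,1) → sorted (1,2): b_i ≤ i ∀i, a PF.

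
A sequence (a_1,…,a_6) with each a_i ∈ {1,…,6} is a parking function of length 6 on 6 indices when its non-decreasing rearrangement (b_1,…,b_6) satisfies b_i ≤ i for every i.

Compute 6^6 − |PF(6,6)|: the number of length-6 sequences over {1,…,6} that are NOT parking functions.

|PF(6,6)| = 1·7^5 = 1·16807 = 16807 (Konheim–Weiss)
Example (4,6,5,4,1,6) → sorted (1,4,4,5,6,6): b_2=4>2, not a PF.
6^6 − 16807 = 46656 − 16807 = 29849

29849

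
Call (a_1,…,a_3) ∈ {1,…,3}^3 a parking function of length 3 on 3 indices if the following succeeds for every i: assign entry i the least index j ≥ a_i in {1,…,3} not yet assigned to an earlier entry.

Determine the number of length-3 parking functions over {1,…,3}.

|PF(3,3)| = (3+1−3)·(3+1)^{3−1} = 1·16 = 16
One tuple (2,1,3) → sorted (1,2,3): b_i ≤ i ∀i, a PF.

16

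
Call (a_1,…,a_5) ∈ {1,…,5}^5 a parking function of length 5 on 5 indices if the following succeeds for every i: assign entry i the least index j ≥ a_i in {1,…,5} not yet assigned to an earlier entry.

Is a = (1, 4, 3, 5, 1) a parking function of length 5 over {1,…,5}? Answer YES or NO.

Rearranged: b = (1, 1, 3, 4, 5).
  b_1=1 ≤ 1
  b_2=1 ≤ 2
  b_3=3 ≤ 3
  b_4=4 ≤ 4
  b_5=5 ≤ 5
All bounds hold ⇒ YES

YES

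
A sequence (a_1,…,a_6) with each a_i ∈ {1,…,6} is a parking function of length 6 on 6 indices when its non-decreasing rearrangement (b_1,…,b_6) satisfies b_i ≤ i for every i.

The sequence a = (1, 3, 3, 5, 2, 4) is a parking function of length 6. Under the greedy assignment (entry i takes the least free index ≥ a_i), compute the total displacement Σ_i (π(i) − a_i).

Σπ(i) = 1+…+6 = 21; Σa = 1+3+3+5+2+4 = 18; disp = 21−18 = 3.

3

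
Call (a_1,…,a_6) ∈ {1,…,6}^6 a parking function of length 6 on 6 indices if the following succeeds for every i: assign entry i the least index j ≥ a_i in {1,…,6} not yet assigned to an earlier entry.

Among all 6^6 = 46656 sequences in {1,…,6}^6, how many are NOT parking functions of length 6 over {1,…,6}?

#PF = (6+1−6)·(6+1)^{6−1} = 1×16807 = 16807 (Pollak)
Example (6,6,4,3,6,6) → sorted (3,4,6,6,6,6): b_1=3>1, not a PF.
6^6 − 16807 = 46656 − 16807 = 29849

29849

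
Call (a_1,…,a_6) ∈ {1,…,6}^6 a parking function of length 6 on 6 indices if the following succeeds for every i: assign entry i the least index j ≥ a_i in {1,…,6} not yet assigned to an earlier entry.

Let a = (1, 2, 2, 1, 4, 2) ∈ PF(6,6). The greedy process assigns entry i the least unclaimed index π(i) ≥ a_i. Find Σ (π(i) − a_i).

9

Σπ = 21 ({1..6} each once); Σa = 1+2+2+1+4+2 = 12; disp = 21−12 = 9.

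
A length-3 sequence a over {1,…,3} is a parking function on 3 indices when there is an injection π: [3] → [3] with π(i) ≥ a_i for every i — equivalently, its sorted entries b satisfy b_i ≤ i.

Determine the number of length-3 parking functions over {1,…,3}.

Count = (3+1−3)·(3+1)^{3−1} = 1×16 = 16 [KW]
Example (1,1,3) → sorted (1,1,3): b_i ≤ i ∀i, a PF.

16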